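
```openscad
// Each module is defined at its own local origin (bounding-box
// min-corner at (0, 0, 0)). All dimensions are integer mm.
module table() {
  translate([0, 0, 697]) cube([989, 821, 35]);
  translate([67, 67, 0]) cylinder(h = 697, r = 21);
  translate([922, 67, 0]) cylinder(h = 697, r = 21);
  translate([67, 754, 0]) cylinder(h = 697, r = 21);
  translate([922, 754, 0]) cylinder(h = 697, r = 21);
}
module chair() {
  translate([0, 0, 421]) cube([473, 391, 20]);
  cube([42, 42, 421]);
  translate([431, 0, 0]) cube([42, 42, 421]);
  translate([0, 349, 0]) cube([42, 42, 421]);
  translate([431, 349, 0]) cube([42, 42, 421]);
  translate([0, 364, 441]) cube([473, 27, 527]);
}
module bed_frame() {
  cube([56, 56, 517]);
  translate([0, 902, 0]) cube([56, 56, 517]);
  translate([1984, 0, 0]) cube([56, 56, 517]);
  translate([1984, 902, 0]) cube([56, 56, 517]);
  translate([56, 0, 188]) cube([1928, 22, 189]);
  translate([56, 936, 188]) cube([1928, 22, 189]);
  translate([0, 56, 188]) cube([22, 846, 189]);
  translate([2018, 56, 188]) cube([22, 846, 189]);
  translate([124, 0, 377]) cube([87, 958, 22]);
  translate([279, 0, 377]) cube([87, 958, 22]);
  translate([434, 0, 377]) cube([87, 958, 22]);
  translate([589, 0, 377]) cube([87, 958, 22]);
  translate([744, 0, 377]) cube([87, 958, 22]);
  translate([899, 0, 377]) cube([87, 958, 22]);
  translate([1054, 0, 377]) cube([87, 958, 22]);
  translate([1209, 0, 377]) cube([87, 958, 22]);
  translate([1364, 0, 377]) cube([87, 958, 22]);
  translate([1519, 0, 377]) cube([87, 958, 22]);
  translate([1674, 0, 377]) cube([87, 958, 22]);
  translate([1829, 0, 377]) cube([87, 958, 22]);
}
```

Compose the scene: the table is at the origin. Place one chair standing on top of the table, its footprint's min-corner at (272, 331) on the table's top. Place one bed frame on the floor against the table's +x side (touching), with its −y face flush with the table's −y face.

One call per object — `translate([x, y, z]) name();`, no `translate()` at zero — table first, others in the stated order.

table();
translate([272, 331, 732]) chair();
translate([989, 0, 0]) bed_frame();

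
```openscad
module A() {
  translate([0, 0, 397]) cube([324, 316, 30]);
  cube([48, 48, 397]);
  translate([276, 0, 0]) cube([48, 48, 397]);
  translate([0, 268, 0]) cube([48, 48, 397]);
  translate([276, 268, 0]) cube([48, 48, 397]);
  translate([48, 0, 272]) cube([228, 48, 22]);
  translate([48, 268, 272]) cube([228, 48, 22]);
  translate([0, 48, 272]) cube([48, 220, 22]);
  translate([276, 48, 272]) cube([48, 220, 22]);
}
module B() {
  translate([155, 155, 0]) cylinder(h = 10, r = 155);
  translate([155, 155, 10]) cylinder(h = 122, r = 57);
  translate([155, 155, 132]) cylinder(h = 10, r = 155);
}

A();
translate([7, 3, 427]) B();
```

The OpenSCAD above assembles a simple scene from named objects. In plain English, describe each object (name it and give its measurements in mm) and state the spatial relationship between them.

A is a four-legged stool. The seat is 324×316 mm, 30 mm thick, top at z = 427 mm. It stands on four square legs, each 48×48 mm in cross-section, from z = 0 to the seat underside, each flush with a corner of the seat. Four stretchers, 48 mm wide and 22 mm tall, connect adjacent legs with their undersides at z = 272 mm, each running between the inner faces of the legs it joins and aligned with the legs' outer faces on the other axis.

B is a spool: two coaxial disc flanges of radius 155 mm and thickness 10 mm, joined by a core cylinder of radius 57 mm and height 122 mm. The lower flange rests on z = 0 and the three cylinders share a vertical axis.

The spool is on top of the stool, centred.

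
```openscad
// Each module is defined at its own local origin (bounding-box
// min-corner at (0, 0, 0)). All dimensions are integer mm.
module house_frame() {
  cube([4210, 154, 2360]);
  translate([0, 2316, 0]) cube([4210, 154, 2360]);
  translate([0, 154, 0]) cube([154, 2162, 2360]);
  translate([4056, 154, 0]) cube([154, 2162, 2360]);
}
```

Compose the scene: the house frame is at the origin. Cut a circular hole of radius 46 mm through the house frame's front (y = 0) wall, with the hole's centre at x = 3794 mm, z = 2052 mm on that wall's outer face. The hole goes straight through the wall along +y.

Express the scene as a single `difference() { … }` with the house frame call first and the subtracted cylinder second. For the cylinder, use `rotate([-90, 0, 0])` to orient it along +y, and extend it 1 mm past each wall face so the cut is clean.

difference() {
  house_frame();
  translate([3794, -1, 2052]) rotate([-90, 0, 0]) cylinder(h = 156, r = 46);
}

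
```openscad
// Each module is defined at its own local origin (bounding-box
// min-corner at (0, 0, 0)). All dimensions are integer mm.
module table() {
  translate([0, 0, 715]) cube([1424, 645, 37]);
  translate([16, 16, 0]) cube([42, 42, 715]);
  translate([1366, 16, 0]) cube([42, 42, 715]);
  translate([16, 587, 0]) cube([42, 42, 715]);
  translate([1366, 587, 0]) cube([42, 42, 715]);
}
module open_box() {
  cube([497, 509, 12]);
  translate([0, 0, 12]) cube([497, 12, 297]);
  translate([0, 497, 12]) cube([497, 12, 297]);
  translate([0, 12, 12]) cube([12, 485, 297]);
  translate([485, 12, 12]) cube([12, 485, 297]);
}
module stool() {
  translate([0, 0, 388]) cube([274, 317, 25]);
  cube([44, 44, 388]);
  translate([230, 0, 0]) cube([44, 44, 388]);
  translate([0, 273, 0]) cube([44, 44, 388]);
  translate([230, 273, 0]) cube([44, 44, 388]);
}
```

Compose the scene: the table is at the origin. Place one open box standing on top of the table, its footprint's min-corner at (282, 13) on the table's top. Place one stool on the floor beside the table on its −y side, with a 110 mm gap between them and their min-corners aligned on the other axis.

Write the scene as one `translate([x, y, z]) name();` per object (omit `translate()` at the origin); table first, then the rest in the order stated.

table();
translate([282, 13, 752]) open_box();
translate([0, -427, 0]) stool();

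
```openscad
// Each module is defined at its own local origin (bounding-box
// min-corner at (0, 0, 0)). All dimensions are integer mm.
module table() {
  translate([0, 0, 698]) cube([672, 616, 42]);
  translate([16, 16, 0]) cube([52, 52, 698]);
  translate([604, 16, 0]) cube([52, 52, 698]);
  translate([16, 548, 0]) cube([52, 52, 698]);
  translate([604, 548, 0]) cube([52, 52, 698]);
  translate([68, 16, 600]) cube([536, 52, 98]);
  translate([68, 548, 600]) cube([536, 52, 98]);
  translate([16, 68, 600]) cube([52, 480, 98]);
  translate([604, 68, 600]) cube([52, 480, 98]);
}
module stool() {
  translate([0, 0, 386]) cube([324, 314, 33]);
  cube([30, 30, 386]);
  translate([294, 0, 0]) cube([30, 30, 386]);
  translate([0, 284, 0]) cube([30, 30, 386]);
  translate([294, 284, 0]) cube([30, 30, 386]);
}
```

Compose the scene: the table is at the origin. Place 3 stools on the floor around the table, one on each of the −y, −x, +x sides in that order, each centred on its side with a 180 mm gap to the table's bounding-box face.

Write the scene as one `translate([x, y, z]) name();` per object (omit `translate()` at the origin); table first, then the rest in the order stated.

table();
translate([174, -494, 0]) stool();
translate([-504, 151, 0]) stool();
translate([852, 151, 0]) stool();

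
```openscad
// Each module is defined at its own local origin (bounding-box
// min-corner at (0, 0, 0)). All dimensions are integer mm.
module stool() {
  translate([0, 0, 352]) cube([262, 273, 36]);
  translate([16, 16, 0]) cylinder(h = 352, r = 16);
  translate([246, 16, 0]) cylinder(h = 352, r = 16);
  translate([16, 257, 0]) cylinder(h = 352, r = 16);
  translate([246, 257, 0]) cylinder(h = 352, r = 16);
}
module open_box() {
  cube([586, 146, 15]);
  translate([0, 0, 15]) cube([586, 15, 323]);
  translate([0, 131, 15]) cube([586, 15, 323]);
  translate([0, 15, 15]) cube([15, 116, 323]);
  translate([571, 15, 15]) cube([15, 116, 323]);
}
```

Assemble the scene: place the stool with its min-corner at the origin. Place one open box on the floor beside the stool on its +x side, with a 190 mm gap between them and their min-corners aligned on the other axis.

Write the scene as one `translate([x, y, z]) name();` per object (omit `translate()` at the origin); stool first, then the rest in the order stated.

stool();
translate([452, 0, 0]) open_box();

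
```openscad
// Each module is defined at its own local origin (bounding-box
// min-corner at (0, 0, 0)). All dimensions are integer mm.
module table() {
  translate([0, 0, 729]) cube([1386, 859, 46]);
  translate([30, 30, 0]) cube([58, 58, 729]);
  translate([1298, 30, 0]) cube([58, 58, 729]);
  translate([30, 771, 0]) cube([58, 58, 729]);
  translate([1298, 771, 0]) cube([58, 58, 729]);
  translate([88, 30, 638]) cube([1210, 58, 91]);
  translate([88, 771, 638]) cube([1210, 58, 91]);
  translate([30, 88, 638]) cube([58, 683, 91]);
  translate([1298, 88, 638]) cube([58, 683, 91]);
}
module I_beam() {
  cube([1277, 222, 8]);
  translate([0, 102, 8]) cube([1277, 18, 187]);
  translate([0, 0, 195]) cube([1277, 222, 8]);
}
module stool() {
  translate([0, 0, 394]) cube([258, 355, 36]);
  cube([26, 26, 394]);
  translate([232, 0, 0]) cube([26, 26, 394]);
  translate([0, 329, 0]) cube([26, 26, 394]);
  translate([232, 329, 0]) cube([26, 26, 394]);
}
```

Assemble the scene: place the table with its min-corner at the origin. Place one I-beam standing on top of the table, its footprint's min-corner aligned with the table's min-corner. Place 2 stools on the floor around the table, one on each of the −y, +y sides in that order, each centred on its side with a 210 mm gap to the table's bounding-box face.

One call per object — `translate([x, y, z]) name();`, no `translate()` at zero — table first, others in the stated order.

table();
translate([0, 0, 775]) I_beam();
translate([564, -565, 0]) stool();
translate([564, 1069, 0]) stool();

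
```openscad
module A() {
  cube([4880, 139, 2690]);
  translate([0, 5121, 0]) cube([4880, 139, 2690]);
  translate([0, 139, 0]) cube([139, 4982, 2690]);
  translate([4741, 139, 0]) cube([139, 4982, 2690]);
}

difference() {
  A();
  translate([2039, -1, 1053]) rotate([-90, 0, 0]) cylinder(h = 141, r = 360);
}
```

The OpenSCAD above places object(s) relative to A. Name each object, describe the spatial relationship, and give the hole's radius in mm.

A is a house frame. The house frame has a circular hole through its front wall. The hole's radius is 360 mm.

The subtracted cylinder has r = 360 mm.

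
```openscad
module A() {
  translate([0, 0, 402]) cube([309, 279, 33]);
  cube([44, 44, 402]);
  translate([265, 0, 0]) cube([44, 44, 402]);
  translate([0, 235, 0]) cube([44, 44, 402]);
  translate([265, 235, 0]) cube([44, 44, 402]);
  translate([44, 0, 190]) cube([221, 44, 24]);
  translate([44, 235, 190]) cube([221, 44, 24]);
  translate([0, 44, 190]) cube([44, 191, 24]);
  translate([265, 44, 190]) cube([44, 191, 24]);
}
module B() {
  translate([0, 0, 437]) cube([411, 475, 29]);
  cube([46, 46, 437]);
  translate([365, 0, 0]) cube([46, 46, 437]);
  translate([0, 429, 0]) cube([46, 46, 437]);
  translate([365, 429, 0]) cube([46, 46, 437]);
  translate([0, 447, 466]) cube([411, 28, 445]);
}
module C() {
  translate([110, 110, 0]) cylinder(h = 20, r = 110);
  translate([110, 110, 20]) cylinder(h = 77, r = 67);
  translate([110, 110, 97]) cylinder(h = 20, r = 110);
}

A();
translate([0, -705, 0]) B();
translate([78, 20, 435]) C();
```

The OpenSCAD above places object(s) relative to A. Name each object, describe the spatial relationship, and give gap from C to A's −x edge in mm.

The spool's min-x is at 78; the stool's min-x is 0; gap = 78 mm.

A is a stool. B is a chair. C is a spool. The chair is on the floor beside the stool on its −y side. The spool is on top of the stool. The gap from the spool to the stool's −x edge is 78 mm.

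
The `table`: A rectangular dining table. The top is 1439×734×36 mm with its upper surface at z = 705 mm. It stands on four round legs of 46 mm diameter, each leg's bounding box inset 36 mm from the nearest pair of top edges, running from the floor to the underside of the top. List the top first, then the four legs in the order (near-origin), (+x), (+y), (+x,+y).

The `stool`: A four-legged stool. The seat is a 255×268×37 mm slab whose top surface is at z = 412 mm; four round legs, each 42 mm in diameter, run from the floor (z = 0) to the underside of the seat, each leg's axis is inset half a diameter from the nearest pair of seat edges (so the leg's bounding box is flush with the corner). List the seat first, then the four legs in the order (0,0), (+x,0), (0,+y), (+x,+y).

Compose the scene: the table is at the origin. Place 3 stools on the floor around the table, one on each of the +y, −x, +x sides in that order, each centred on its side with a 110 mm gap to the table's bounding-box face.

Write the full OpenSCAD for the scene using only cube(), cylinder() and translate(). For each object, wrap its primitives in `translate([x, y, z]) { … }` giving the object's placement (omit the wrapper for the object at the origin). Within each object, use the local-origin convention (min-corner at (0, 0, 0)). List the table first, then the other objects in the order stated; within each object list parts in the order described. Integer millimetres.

translate([0, 0, 669]) cube([1439, 734, 36]);
translate([59, 59, 0]) cylinder(h = 669, r = 23);
translate([1380, 59, 0]) cylinder(h = 669, r = 23);
translate([59, 675, 0]) cylinder(h = 669, r = 23);
translate([1380, 675, 0]) cylinder(h = 669, r = 23);
translate([592, 844, 0]) {
  translate([0, 0, 375]) cube([255, 268, 37]);
  translate([21, 21, 0]) cylinder(h = 375, r = 21);
  translate([234, 21, 0]) cylinder(h = 375, r = 21);
  translate([21, 247, 0]) cylinder(h = 375, r = 21);
  translate([234, 247, 0]) cylinder(h = 375, r = 21);
}
translate([-365, 233, 0]) {
  translate([0, 0, 375]) cube([255, 268, 37]);
  translate([21, 21, 0]) cylinder(h = 375, r = 21);
  translate([234, 21, 0]) cylinder(h = 375, r = 21);
  translate([21, 247, 0]) cylinder(h = 375, r = 21);
  translate([234, 247, 0]) cylinder(h = 375, r = 21);
}
translate([1549, 233, 0]) {
  translate([0, 0, 375]) cube([255, 268, 37]);
  translate([21, 21, 0]) cylinder(h = 375, r = 21);
  translate([234, 21, 0]) cylinder(h = 375, r = 21);
  translate([21, 247, 0]) cylinder(h = 375, r = 21);
  translate([234, 247, 0]) cylinder(h = 375, r = 21);
}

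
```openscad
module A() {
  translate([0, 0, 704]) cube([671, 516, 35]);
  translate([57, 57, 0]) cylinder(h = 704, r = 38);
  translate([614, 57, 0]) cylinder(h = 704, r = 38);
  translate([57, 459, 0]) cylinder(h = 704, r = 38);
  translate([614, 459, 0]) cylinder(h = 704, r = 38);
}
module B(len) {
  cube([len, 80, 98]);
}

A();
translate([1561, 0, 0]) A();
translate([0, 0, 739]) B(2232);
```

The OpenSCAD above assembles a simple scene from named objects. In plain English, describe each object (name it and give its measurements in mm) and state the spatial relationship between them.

A is a table: top 671 mm (x) × 516 mm (y), 35 mm thick, upper face at z = 739 mm, on four round legs of 76 mm diameter, each leg's bounding box inset 19 mm from the nearest pair of top edges, running from z = 0 to the bottom of the top.

B is a rectangular beam 2232 mm long (x), 80 mm deep (y), 98 mm thick (z).

The beam spans the tops of two tables placed 890 mm apart, resting at z = 739 mm.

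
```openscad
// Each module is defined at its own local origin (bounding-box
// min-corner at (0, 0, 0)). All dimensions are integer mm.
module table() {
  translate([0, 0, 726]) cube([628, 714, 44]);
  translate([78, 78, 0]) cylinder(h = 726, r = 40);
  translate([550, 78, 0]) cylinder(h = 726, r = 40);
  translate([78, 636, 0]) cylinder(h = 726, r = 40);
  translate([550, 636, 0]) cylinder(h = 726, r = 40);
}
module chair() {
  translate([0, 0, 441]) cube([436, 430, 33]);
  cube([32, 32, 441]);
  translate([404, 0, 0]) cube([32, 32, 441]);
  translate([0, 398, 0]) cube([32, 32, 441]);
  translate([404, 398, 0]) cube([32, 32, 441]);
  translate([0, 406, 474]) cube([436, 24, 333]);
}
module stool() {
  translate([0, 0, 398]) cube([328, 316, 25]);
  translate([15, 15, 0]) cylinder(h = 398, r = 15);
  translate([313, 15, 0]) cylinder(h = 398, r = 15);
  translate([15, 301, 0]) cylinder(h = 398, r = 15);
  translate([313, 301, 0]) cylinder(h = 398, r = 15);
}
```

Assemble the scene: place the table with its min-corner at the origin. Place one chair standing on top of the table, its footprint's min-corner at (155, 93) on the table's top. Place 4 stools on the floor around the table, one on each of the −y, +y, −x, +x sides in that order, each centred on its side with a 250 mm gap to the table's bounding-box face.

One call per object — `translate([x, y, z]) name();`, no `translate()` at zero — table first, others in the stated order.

table();
translate([155, 93, 770]) chair();
translate([150, -566, 0]) stool();
translate([150, 964, 0]) stool();
translate([-578, 199, 0]) stool();
translate([878, 199, 0]) stool();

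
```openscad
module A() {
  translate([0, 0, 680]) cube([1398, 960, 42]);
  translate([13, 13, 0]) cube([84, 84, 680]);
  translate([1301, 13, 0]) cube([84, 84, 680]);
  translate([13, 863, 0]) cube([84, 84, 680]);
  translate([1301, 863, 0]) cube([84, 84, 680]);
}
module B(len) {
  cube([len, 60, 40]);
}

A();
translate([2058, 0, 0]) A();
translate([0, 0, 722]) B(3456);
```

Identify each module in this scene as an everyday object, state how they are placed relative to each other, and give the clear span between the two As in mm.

A is a table. B is a beam. A beam spans the tops of two tables. The clear span between the two tables is 660 mm.

Second table starts at x = 2058; first ends at x = 1398; clear span = 2058 − 1398 = 660 mm.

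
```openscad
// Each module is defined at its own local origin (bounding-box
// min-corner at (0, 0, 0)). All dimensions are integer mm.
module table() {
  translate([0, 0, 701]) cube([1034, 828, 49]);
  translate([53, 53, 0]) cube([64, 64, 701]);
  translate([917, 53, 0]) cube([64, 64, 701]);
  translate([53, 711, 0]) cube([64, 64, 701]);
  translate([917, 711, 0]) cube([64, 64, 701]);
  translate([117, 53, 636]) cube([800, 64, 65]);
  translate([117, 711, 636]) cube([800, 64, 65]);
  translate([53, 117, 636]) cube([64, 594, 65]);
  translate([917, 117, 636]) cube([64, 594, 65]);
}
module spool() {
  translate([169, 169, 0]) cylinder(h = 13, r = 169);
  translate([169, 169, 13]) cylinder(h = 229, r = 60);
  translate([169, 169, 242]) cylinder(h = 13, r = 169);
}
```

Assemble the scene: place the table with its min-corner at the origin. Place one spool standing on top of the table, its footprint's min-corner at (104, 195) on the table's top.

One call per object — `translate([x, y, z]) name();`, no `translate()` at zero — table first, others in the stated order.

table();
translate([104, 195, 750]) spool();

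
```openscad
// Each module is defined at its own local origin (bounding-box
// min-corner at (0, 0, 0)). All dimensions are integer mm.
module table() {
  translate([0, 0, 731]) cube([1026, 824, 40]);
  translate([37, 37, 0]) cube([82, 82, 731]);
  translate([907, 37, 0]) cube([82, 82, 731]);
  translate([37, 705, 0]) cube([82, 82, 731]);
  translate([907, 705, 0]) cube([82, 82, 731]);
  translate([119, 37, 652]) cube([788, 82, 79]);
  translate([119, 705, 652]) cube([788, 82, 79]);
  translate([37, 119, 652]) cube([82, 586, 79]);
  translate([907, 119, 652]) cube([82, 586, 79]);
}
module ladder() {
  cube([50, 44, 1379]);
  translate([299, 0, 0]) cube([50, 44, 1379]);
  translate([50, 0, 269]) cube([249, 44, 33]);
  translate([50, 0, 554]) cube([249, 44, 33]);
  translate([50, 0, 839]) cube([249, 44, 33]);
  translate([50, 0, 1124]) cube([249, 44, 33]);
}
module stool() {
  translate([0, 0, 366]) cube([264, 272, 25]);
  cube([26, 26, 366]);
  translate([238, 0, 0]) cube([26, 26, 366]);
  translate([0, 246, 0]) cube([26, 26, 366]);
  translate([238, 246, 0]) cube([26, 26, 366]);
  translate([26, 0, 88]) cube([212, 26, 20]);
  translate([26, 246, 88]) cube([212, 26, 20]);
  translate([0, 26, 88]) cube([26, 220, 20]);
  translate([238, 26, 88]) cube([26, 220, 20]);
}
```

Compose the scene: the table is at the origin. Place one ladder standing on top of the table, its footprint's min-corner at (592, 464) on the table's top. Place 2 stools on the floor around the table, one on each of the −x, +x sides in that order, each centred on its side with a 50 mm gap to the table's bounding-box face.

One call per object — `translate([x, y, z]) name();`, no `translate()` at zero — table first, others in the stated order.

table();
translate([592, 464, 771]) ladder();
translate([-314, 276, 0]) stool();
translate([1076, 276, 0]) stool();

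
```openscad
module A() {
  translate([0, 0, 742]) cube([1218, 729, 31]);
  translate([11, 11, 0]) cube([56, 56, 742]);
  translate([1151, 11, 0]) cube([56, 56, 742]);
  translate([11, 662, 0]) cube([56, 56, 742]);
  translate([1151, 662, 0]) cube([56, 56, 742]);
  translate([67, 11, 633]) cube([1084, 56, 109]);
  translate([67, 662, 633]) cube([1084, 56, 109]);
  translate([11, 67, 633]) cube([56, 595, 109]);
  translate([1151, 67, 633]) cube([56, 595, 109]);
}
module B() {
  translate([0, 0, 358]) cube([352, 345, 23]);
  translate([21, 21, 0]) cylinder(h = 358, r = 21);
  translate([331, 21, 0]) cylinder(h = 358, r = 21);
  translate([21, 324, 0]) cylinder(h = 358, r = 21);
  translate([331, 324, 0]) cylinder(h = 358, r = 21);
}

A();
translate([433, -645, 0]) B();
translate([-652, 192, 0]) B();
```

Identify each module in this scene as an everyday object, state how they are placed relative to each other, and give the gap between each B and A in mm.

A is a table. B is a stool. Two stools sit around the table at the −y, −x sides. The gap between each stool and the table is 300 mm.

Each stool's nearest face is 300 mm from the table's bounding box.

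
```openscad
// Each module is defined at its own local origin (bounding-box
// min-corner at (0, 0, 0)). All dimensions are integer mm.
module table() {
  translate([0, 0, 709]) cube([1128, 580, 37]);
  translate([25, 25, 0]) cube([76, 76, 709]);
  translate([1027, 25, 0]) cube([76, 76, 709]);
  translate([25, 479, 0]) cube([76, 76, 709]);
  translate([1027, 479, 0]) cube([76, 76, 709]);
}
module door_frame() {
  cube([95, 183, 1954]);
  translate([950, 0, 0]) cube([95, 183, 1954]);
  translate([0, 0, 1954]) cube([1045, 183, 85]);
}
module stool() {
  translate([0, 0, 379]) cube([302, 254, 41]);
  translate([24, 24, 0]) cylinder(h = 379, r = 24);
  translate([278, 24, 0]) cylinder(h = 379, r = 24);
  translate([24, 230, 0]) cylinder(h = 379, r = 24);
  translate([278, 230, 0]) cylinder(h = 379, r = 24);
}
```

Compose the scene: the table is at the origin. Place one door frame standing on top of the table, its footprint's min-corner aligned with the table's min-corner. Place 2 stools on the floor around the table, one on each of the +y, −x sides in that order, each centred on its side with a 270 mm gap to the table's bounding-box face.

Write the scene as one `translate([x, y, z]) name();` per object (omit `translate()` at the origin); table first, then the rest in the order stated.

table();
translate([0, 0, 746]) door_frame();
translate([413, 850, 0]) stool();
translate([-572, 163, 0]) stool();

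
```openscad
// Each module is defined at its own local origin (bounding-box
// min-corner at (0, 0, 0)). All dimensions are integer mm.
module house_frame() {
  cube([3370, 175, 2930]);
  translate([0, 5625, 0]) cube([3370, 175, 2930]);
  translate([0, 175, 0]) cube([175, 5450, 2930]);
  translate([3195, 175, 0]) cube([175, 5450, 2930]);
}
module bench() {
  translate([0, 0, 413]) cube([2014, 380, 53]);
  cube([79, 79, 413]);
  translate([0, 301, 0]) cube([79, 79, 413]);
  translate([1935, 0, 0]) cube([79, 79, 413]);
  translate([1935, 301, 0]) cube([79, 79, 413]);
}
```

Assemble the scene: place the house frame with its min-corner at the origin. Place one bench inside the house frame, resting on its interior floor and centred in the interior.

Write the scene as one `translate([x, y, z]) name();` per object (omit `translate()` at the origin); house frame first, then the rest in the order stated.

house_frame();
translate([678, 2710, 0]) bench();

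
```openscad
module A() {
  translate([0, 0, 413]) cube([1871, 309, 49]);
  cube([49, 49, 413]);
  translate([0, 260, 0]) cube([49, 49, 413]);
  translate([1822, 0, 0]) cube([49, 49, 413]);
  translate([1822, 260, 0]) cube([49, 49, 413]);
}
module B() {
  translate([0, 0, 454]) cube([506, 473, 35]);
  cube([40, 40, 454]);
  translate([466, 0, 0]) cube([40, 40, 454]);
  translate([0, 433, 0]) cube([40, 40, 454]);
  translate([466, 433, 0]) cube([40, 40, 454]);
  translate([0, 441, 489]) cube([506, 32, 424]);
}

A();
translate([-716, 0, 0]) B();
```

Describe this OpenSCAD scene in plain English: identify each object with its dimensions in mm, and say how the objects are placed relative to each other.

A is a long wooden bench with a 1871 mm (x) × 309 mm (y) seat, 49 mm thick, its top surface 462 mm above the floor. Four 49 mm square legs at the seat corners, flush with the edges, run from z = 0 to the seat underside.

B is a chair. The seat is a 506×473×35 mm slab with its top at z = 489 mm, on four 40×40 mm corner legs (flush with the seat edges, standing on z = 0). A flat backrest 32 mm thick, 424 mm tall, spans the full seat width and rises from the seat top along its +y edge, rear face flush with the rear of the seat.

The chair is on the floor beside the bench on its −x side.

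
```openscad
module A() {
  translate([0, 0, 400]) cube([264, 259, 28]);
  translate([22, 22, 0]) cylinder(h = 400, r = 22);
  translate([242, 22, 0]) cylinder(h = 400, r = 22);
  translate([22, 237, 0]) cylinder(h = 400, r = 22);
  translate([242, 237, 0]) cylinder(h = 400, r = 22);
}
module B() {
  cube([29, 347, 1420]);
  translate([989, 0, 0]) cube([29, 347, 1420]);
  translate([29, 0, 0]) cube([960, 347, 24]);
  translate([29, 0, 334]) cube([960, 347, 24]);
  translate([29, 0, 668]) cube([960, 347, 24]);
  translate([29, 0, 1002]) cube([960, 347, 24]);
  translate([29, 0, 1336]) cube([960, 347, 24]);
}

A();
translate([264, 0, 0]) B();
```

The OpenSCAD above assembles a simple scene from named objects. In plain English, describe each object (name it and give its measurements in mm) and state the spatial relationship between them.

A is a four-legged stool. The seat is 264×259 mm, 28 mm thick, top at z = 428 mm. It stands on four round legs, each 44 mm in diameter, from z = 0 to the seat underside, each leg's axis is inset half a diameter from the nearest pair of seat edges (so the leg's bounding box is flush with the corner).

B is an open bookshelf. Two side panels, each 29 mm thick, 347 mm deep and 1420 mm tall, stand 1018 mm apart (outside-to-outside). Between them sit 5 shelves, each 24 mm thick and 347 mm deep, spanning the full gap between the sides. The bottom shelf rests on the floor (its underside at z = 0) and the clear gap between one shelf's top and the next shelf's underside is 310 mm.

The bookshelf is against the stool's +x side, with their −y faces flush.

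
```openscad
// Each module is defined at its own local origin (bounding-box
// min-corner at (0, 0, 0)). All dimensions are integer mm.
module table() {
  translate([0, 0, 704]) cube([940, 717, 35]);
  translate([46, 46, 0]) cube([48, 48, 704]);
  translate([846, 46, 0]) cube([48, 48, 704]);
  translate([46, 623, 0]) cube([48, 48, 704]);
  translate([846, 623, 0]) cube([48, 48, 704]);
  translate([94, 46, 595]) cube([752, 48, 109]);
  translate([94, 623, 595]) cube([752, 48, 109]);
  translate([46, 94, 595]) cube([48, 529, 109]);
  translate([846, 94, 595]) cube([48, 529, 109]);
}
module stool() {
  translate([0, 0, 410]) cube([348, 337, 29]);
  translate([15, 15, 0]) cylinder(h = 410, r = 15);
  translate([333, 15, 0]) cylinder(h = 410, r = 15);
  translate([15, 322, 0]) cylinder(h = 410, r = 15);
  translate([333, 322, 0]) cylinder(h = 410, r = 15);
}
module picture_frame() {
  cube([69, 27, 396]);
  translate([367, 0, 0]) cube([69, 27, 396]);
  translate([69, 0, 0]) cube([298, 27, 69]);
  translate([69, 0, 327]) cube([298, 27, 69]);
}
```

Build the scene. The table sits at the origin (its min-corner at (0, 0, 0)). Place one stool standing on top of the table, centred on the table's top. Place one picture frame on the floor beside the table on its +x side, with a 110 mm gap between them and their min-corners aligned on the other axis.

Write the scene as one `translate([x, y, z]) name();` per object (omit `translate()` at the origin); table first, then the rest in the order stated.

table();
translate([296, 190, 739]) stool();
translate([1050, 0, 0]) picture_frame();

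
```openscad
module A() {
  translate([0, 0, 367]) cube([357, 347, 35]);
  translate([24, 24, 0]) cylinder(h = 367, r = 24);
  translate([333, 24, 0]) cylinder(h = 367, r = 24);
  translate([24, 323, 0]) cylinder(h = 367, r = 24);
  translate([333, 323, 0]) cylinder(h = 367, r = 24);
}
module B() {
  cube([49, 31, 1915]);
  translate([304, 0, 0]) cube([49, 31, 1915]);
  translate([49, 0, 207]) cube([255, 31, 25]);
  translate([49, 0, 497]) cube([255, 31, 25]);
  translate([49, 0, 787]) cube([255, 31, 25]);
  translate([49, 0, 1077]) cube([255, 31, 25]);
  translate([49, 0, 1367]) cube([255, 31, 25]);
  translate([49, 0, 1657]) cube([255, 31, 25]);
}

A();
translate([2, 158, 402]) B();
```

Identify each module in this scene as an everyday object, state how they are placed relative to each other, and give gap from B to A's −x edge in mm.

A is a stool. B is a ladder. The ladder is on top of the stool, centred. The gap from the ladder to the stool's −x edge is 2 mm.

The ladder's min-x is at 2; the stool's min-x is 0; gap = 2 mm.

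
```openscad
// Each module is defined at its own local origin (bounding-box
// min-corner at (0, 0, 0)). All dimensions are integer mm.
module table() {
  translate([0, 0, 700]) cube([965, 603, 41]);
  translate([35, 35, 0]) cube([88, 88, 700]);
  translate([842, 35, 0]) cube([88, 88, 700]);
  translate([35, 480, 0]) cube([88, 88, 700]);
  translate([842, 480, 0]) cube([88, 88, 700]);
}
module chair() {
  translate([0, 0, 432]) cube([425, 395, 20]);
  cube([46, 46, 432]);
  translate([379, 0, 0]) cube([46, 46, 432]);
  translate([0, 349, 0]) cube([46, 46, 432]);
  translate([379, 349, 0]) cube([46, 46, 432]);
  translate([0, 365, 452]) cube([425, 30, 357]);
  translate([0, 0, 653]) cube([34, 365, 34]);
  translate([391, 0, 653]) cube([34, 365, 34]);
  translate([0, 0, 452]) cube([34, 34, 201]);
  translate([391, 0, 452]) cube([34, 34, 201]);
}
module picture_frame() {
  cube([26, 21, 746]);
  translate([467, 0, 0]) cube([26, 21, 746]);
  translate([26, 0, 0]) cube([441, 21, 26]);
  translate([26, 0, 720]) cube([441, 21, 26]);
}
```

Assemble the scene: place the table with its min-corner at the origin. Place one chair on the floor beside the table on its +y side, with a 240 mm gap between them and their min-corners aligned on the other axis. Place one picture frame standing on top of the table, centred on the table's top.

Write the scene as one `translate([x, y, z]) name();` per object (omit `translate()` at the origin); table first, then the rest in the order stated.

table();
translate([0, 843, 0]) chair();
translate([236, 291, 741]) picture_frame();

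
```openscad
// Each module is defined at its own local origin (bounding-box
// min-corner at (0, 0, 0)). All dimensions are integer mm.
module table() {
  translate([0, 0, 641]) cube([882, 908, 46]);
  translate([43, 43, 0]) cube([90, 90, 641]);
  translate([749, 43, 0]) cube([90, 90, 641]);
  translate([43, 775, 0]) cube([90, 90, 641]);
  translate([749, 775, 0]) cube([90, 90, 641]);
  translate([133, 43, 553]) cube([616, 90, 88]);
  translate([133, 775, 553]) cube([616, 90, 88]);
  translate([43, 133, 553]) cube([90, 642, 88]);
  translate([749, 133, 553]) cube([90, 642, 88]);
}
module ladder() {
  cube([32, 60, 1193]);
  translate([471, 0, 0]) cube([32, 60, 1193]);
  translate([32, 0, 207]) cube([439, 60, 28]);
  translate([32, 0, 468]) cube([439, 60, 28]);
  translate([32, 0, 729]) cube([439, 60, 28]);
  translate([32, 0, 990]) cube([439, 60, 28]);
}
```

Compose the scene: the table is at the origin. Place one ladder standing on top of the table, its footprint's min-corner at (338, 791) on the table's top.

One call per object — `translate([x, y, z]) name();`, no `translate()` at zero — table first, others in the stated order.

table();
translate([338, 791, 687]) ladder();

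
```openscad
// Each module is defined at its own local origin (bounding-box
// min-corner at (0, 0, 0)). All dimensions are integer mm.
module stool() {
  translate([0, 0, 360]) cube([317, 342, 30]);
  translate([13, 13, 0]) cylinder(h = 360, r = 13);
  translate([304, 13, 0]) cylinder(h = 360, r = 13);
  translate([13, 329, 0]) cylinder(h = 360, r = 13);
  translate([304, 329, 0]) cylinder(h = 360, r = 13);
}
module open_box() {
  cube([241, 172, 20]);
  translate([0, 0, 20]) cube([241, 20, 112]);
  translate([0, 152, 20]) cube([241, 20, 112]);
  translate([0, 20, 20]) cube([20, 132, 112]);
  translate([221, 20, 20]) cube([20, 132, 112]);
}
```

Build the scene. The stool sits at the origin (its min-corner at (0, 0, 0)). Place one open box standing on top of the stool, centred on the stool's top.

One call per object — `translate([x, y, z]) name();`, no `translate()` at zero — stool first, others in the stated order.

stool();
translate([38, 85, 390]) open_box();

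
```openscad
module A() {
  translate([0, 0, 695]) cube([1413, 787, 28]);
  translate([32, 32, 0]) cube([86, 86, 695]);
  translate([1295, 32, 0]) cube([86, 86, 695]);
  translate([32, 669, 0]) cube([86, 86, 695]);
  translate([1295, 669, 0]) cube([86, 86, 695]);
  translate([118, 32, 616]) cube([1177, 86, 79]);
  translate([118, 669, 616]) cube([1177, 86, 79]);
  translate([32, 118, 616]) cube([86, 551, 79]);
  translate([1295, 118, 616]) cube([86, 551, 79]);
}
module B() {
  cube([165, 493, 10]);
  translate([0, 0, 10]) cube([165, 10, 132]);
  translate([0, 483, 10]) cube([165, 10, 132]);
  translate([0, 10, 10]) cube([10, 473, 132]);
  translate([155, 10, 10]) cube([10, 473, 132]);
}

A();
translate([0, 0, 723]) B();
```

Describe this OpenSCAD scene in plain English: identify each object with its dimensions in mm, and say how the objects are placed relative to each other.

A is a table: top 1413 mm (x) × 787 mm (y), 28 mm thick, upper face at z = 723 mm, on four 86×86 mm square legs, each inset 32 mm from the nearest pair of top edges, running from z = 0 to the bottom of the top. Four apron rails, 86 mm thick and 79 mm tall, run between adjacent legs with their top edges flush with the underside of the top and their outer faces flush with the legs' outer faces.

B is an open storage box with external size 165×493×142 mm and wall thickness 10 mm (the base is also 10 mm thick). The base covers the whole footprint; the four walls stand on the base, with the y-facing walls full-width and the x-facing walls fitting between their inner faces.

The open box is on top of the table.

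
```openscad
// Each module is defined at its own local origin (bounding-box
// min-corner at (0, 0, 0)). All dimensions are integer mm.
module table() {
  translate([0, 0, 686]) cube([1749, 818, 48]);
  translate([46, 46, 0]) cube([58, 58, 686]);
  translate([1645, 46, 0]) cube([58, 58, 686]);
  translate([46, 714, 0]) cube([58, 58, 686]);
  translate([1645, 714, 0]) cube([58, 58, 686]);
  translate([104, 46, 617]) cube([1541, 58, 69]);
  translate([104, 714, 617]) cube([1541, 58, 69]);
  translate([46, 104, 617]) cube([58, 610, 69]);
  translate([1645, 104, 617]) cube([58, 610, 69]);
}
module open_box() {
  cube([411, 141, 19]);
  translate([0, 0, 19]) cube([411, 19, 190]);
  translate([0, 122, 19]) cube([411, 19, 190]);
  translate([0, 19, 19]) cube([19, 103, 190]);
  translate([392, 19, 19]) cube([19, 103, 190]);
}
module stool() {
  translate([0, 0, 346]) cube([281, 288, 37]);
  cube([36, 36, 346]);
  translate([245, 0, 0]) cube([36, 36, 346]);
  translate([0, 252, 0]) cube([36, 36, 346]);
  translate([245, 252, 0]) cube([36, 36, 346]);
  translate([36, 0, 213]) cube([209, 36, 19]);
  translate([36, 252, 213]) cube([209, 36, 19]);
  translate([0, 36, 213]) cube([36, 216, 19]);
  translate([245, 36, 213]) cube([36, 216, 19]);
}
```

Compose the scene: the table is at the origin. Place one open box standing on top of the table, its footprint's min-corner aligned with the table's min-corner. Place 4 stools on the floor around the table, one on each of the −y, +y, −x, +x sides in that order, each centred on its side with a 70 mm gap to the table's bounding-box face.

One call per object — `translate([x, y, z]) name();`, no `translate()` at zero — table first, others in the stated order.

table();
translate([0, 0, 734]) open_box();
translate([734, -358, 0]) stool();
translate([734, 888, 0]) stool();
translate([-351, 265, 0]) stool();
translate([1819, 265, 0]) stool();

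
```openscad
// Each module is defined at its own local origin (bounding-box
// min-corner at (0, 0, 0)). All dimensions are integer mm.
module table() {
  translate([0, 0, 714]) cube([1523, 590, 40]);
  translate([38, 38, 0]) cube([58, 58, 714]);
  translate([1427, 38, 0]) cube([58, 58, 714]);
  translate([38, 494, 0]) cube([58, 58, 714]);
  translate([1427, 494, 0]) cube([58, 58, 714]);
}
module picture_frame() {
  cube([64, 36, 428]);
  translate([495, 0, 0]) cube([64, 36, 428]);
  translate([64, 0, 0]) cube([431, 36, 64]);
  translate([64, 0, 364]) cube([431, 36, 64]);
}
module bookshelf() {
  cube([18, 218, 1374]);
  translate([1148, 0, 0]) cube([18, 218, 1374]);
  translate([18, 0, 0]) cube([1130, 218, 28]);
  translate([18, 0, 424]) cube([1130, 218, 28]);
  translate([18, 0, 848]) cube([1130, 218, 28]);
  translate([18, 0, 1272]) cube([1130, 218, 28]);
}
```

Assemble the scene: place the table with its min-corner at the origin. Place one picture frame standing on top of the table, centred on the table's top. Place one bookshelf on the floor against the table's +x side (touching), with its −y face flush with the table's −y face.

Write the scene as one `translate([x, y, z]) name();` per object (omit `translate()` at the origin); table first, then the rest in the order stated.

table();
translate([482, 277, 754]) picture_frame();
translate([1523, 0, 0]) bookshelf();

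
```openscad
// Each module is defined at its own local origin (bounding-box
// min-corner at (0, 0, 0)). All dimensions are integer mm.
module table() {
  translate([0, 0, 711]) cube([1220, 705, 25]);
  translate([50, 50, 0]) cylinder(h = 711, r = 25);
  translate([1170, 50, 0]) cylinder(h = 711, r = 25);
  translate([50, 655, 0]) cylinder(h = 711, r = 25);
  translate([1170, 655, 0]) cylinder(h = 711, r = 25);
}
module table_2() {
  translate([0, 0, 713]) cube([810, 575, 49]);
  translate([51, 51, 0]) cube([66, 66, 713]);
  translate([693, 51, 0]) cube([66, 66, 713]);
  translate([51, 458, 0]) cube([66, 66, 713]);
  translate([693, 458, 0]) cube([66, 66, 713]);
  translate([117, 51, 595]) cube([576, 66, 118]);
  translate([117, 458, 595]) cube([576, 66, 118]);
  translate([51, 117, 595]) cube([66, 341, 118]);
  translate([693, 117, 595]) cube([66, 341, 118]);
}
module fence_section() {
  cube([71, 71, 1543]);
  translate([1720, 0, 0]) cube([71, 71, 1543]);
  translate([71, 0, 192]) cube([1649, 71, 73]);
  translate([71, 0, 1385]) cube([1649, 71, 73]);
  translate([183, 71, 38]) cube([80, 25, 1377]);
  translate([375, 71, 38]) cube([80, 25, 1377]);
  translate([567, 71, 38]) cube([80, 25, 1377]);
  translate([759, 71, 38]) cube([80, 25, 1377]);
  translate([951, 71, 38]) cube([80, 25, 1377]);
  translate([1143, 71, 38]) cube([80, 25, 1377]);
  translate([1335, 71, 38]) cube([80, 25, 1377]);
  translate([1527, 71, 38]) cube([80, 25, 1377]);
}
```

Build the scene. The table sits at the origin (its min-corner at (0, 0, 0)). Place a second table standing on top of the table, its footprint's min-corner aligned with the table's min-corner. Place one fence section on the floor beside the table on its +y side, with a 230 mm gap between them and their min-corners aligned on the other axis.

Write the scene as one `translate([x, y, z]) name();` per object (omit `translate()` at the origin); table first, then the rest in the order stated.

table();
translate([0, 0, 736]) table_2();
translate([0, 935, 0]) fence_section();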